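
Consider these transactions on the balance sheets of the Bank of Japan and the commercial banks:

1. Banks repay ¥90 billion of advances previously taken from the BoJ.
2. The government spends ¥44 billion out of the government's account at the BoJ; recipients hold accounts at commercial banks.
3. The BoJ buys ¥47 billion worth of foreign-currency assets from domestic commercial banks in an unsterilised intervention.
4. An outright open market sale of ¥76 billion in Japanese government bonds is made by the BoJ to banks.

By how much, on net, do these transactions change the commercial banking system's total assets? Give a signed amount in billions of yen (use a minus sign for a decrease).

-¥46 billion

Discount-window repayment ¥90 billion: bank balance sheets shrink → −¥90B.
Government spending ¥44 billion: bank balance sheets expand → +¥44B.
FX purchase ¥47 billion: just an asset swap on bank balance sheets → 0.
OMO sale (to banks) ¥76 billion: just an asset swap on bank balance sheets → 0.
Net: −90 + 44 + 0 + 0 = -¥46 billion.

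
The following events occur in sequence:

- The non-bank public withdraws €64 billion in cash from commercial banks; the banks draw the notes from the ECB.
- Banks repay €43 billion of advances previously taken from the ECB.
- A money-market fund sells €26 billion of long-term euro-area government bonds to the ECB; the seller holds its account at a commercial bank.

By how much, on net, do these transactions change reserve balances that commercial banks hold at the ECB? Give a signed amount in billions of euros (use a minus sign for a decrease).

-€81 billion

Currency withdrawal €64 billion: banks swap reserves for currency → −€64B.
Discount-window repayment €43 billion: repayment is debited from reserves → −€43B.
Asset purchase (from non-banks) €26 billion: the ECB pays by crediting reserve accounts → +€26B.
Net: −64 − 43 + 26 = -€81 billion.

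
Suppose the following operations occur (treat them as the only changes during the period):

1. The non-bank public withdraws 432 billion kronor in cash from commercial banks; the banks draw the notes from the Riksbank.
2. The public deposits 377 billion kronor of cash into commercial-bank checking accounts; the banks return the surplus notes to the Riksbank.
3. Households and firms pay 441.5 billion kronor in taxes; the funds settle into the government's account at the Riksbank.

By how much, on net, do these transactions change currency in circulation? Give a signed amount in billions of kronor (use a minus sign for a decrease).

+55 billion

Currency withdrawal 432 billion kronor: notes leave the central bank → +432B.
Currency deposit 377 billion kronor: notes return to the central bank → −377B.
Government account inflow 441.5 billion kronor: no currency enters or leaves circulation → 0.
Net: 432 − 377 + 0 = +55 billion.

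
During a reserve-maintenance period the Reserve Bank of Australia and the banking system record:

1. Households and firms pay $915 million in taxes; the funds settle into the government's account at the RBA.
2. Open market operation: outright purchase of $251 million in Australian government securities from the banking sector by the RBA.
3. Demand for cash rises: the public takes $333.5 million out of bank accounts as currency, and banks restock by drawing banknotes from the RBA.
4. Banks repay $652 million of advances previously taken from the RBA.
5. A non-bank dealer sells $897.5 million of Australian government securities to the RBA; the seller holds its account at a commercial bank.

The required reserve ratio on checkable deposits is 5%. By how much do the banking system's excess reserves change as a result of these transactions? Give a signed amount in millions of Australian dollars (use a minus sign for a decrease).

Government account inflow $915 million: reserves −$915M, deposits −$915M.
OMO purchase (from banks) $251 million: reserves +$251M, deposits 0.
Currency withdrawal $333.5 million: reserves −$333.5M, deposits −$333.5M.
Discount-window repayment $652 million: reserves −$652M, deposits 0.
Asset purchase (from non-banks) $897.5 million: reserves +$897.5M, deposits +$897.5M.
Totals: Δreserves = −$752M, Δdeposits = −$351M.
Δrequired reserves = 5% × −$351M = −$17.55M.
Δexcess reserves = Δreserves − Δrequired = −$752M − (−$17.55M) = -$734.45 million.

-$734.45 million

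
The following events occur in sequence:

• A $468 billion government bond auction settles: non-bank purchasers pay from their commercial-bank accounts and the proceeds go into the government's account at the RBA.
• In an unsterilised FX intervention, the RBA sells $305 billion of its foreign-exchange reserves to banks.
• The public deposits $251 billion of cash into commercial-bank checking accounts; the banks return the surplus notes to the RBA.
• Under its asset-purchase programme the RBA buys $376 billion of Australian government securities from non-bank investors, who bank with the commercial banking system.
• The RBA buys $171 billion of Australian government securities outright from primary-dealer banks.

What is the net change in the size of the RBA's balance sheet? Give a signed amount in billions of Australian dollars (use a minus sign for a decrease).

+$242 billion

RBA balance sheet:
  Assets:      Securities +$547B, Foreign assets −$305B
  Liabilities: Bank reserves +$25B, Currency in circulation −$251B, Government deposits +$468B
Commercial banking system:
  Assets:      Reserves at CB +$25B, Securities −$171B, Foreign assets +$305B
  Liabilities: Checkable deposits +$159B
Change in total RBA assets = +$242 billion.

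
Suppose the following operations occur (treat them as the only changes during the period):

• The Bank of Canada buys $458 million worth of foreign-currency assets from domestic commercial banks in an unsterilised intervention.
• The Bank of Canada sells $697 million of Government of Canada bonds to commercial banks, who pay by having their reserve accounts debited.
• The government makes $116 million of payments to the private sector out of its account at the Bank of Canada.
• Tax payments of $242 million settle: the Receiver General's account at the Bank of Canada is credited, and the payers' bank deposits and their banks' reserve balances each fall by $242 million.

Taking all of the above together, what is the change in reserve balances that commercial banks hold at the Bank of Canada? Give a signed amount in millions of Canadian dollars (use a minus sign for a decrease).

FX purchase $458 million: the Bank of Canada pays by crediting reserve accounts → +$458M.
OMO sale (to banks) $697 million: the buying banks pay out of their reserve balances → −$697M.
Government spending $116 million: government payments flow into bank reserve accounts → +$116M.
Government account inflow $242 million: funds move from bank reserves into the government account → −$242M.
Net: 458 − 697 + 116 − 242 = -$365 million.

-$365 million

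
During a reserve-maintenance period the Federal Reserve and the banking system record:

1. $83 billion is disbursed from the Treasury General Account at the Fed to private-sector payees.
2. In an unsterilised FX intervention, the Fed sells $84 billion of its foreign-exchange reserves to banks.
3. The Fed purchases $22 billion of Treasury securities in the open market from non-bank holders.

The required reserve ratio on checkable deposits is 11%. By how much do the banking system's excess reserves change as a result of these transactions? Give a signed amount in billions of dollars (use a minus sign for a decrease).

+$9.45 billion

Government spending $83 billion: reserves +$83B, deposits +$83B.
FX sale $84 billion: reserves −$84B, deposits 0.
Asset purchase (from non-banks) $22 billion: reserves +$22B, deposits +$22B.
Totals: Δreserves = +$21B, Δdeposits = +$105B.
Δrequired reserves = 11% × +$105B = +$11.55B.
Δexcess reserves = Δreserves − Δrequired = +$21B − (+$11.55B) = +$9.45 billion.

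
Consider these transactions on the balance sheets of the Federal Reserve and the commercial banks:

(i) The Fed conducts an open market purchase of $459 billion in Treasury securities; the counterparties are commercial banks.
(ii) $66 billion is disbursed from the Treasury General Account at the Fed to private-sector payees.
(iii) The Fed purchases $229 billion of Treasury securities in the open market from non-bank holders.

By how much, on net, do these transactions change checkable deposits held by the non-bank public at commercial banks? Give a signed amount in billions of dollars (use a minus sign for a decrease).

+$295 billion

OMO purchase (from banks) $459 billion: the counterparty is a bank, so public deposits are unchanged → 0.
Government spending $66 billion: non-bank counterparties' bank balances rise → +$66B.
Asset purchase (from non-banks) $229 billion: non-bank counterparties' bank balances rise → +$229B.
Net: 0 + 66 + 229 = +$295 billion.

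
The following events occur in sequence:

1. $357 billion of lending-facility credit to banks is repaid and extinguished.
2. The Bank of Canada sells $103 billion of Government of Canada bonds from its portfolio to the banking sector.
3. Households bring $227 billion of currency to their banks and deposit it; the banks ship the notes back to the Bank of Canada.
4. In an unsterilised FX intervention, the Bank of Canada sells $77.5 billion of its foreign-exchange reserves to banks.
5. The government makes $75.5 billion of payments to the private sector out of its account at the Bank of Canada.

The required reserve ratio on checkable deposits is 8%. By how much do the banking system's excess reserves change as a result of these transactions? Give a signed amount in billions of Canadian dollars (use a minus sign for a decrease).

-$259.2 billion

Discount-window repayment $357 billion: reserves −$357B, deposits 0.
OMO sale (to banks) $103 billion: reserves −$103B, deposits 0.
Currency deposit $227 billion: reserves +$227B, deposits +$227B.
FX sale $77.5 billion: reserves −$77.5B, deposits 0.
Government spending $75.5 billion: reserves +$75.5B, deposits +$75.5B.
Totals: Δreserves = −$235B, Δdeposits = +$302.5B.
Δrequired reserves = 8% × +$302.5B = +$24.2B.
Δexcess reserves = Δreserves − Δrequired = −$235B − (+$24.2B) = -$259.2 billion.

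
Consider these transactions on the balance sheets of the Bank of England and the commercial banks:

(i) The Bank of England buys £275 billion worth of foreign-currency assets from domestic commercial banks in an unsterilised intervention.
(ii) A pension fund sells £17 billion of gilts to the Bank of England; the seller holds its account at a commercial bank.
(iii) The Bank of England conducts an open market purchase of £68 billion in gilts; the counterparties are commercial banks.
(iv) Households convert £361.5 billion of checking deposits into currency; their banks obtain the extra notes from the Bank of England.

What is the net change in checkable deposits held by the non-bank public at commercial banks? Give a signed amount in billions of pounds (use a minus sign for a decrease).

Bank of England balance sheet:
  Assets:      Securities +£85B, Foreign assets +£275B
  Liabilities: Bank reserves −£1.5B, Currency in circulation +£361.5B
Commercial banking system:
  Assets:      Reserves at CB −£1.5B, Securities −£68B, Foreign assets −£275B
  Liabilities: Checkable deposits −£344.5B
So the change in checkable deposits held by the non-bank public at commercial banks is -£344.5 billion.

-£344.5 billion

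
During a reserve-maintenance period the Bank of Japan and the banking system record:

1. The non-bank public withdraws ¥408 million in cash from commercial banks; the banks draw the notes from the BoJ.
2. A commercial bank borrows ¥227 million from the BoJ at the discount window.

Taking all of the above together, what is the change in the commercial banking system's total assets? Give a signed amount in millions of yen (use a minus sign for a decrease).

Currency withdrawal ¥408 million: bank balance sheets shrink → −¥408M.
Discount-window loan ¥227 million: bank balance sheets expand → +¥227M.
Net: −408 + 227 = -¥181 million.

-¥181 million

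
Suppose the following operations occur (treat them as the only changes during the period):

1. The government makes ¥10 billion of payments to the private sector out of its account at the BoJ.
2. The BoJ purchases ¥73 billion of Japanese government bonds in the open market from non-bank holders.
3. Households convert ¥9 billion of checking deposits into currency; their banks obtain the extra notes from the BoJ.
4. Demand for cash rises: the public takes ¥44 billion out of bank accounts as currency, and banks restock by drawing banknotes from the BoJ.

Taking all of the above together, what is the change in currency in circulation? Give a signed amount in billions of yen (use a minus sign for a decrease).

+¥53 billion

BoJ balance sheet:
  Assets:      Securities +¥73B
  Liabilities: Bank reserves +¥30B, Currency in circulation +¥53B, Government deposits −¥10B
So the change in currency in circulation is +¥53 billion.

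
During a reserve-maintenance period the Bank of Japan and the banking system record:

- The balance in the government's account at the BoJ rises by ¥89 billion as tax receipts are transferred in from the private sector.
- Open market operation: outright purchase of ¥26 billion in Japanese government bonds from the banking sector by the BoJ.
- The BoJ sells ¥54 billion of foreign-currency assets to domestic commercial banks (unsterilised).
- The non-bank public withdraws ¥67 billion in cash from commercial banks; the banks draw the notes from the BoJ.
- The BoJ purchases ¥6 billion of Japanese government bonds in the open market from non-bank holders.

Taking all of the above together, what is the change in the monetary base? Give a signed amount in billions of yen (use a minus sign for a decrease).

-¥111 billion

Government account inflow ¥89 billion: reserves shift to a non-base liability → −¥89B.
OMO purchase (from banks) ¥26 billion: BoJ balance sheet expands → +¥26B.
FX sale ¥54 billion: BoJ balance sheet contracts → −¥54B.
Currency withdrawal ¥67 billion: just a shift between currency and reserves — both are base money → 0.
Asset purchase (from non-banks) ¥6 billion: BoJ balance sheet expands → +¥6B.
Net: −89 + 26 − 54 + 0 + 6 = -¥111 billion.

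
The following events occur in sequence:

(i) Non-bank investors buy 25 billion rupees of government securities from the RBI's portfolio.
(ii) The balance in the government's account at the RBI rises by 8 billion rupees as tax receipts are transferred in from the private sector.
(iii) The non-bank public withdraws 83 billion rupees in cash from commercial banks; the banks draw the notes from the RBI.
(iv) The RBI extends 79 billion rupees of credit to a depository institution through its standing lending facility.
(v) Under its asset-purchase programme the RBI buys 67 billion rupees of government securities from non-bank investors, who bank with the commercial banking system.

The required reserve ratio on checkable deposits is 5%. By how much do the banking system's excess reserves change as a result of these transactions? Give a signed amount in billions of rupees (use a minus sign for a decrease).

Asset sale (to non-banks) 25 billion rupees: reserves −25B, deposits −25B.
Government account inflow 8 billion rupees: reserves −8B, deposits −8B.
Currency withdrawal 83 billion rupees: reserves −83B, deposits −83B.
Discount-window loan 79 billion rupees: reserves +79B, deposits 0.
Asset purchase (from non-banks) 67 billion rupees: reserves +67B, deposits +67B.
Totals: Δreserves = +30B, Δdeposits = −49B.
Δrequired reserves = 5% × −49B = −2.45B.
Δexcess reserves = Δreserves − Δrequired = +30B − (−2.45B) = +32.45 billion.

+32.45 billion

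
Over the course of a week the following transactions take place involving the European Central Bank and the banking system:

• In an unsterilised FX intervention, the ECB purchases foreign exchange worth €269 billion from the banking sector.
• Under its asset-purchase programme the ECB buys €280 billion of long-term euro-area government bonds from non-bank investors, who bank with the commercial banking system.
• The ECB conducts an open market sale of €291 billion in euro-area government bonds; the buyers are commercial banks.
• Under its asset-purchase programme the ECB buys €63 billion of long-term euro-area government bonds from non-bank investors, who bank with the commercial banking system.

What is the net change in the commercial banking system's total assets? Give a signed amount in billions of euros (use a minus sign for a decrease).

FX purchase €269 billion: just an asset swap on bank balance sheets → 0.
Asset purchase (from non-banks) €280 billion: bank balance sheets expand → +€280B.
OMO sale (to banks) €291 billion: just an asset swap on bank balance sheets → 0.
Asset purchase (from non-banks) €63 billion: bank balance sheets expand → +€63B.
Net: 0 + 280 + 0 + 63 = +€343 billion.

+€343 billion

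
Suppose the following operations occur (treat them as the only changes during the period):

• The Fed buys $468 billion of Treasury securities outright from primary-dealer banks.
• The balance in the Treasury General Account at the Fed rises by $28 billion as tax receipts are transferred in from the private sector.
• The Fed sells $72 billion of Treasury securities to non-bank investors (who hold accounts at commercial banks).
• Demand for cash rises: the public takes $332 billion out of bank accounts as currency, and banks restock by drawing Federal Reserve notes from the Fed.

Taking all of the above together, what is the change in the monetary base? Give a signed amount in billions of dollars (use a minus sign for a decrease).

+$368 billion

OMO purchase (from banks) $468 billion: Fed balance sheet expands → +$468B.
Government account inflow $28 billion: reserves shift to a non-base liability → −$28B.
Asset sale (to non-banks) $72 billion: Fed balance sheet contracts → −$72B.
Currency withdrawal $332 billion: just a shift between currency and reserves — both are base money → 0.
Net: 468 − 28 − 72 + 0 = +$368 billion.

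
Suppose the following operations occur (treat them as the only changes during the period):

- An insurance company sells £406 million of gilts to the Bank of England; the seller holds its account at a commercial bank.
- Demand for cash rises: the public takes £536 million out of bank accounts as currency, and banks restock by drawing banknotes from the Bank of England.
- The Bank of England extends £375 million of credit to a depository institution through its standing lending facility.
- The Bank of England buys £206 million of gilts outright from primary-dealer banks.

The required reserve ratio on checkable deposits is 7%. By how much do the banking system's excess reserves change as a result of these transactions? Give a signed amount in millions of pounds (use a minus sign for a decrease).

Asset purchase (from non-banks) £406 million: reserves +£406M, deposits +£406M.
Currency withdrawal £536 million: reserves −£536M, deposits −£536M.
Discount-window loan £375 million: reserves +£375M, deposits 0.
OMO purchase (from banks) £206 million: reserves +£206M, deposits 0.
Totals: Δreserves = +£451M, Δdeposits = −£130M.
Δrequired reserves = 7% × −£130M = −£9.1M.
Δexcess reserves = Δreserves − Δrequired = +£451M − (−£9.1M) = +£460.1 million.

+£460.1 million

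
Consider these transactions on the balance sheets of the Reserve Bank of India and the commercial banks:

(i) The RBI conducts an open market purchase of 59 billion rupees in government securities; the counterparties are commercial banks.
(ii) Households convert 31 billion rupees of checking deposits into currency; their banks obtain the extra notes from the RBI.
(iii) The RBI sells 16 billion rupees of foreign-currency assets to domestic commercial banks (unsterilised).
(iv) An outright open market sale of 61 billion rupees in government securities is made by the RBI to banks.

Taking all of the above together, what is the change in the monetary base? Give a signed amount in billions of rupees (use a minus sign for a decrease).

RBI balance sheet:
  Assets:      Securities −2B, Foreign assets −16B
  Liabilities: Bank reserves −49B, Currency in circulation +31B
Commercial banking system:
  Assets:      Reserves at CB −49B, Securities +2B, Foreign assets +16B
  Liabilities: Checkable deposits −31B
Monetary base = currency + reserves: +31B + (−49B) = -18 billion.

-18 billion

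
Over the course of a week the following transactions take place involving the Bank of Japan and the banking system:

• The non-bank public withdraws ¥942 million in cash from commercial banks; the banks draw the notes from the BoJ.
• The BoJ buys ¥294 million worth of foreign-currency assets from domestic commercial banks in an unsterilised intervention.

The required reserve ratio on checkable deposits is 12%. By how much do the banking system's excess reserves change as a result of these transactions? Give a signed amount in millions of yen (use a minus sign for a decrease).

-¥534.96 million

Currency withdrawal ¥942 million: reserves −¥942M, deposits −¥942M.
FX purchase ¥294 million: reserves +¥294M, deposits 0.
Totals: Δreserves = −¥648M, Δdeposits = −¥942M.
Δrequired reserves = 12% × −¥942M = −¥113.04M.
Δexcess reserves = Δreserves − Δrequired = −¥648M − (−¥113.04M) = -¥534.96 million.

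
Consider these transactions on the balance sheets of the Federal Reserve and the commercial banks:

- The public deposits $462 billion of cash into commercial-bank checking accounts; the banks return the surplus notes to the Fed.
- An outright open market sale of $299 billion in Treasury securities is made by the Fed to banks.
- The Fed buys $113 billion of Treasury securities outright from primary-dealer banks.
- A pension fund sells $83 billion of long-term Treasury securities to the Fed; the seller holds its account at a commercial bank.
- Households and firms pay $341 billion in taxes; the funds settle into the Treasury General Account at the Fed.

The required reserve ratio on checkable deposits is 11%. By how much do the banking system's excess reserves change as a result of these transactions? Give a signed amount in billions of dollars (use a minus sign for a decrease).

-$4.44 billion

Currency deposit $462 billion: reserves +$462B, deposits +$462B.
OMO sale (to banks) $299 billion: reserves −$299B, deposits 0.
OMO purchase (from banks) $113 billion: reserves +$113B, deposits 0.
Asset purchase (from non-banks) $83 billion: reserves +$83B, deposits +$83B.
Government account inflow $341 billion: reserves −$341B, deposits −$341B.
Totals: Δreserves = +$18B, Δdeposits = +$204B.
Δrequired reserves = 11% × +$204B = +$22.44B.
Δexcess reserves = Δreserves − Δrequired = +$18B − (+$22.44B) = -$4.44 billion.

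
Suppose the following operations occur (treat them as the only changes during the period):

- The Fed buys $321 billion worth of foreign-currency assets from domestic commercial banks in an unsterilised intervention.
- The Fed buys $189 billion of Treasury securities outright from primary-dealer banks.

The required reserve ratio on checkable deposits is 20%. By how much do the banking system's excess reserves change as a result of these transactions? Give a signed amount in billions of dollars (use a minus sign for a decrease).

+$510 billion

FX purchase $321 billion: reserves +$321B, deposits 0.
OMO purchase (from banks) $189 billion: reserves +$189B, deposits 0.
Totals: Δreserves = +$510B, Δdeposits = 0.
Δrequired reserves = 20% × 0 = 0.
Δexcess reserves = Δreserves − Δrequired = +$510B − (0) = +$510 billion.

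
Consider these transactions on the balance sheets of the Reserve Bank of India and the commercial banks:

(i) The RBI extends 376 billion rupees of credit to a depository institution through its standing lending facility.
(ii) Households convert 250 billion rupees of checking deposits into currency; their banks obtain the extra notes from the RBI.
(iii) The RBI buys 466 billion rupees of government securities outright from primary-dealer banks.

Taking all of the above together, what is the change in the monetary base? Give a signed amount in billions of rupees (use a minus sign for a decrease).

+842 billion

Discount-window loan 376 billion rupees: RBI balance sheet expands → +376B.
Currency withdrawal 250 billion rupees: just a shift between currency and reserves — both are base money → 0.
OMO purchase (from banks) 466 billion rupees: RBI balance sheet expands → +466B.
Net: 376 + 0 + 466 = +842 billion.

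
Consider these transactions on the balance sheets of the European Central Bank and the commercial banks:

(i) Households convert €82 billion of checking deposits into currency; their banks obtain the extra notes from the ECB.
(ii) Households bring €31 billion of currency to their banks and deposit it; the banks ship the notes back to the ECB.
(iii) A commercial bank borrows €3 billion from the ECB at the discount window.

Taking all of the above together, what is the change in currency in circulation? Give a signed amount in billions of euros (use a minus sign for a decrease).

ECB balance sheet:
  Assets:      Loans to banks +€3B
  Liabilities: Bank reserves −€48B, Currency in circulation +€51B
So the change in currency in circulation is +€51 billion.

+€51 billion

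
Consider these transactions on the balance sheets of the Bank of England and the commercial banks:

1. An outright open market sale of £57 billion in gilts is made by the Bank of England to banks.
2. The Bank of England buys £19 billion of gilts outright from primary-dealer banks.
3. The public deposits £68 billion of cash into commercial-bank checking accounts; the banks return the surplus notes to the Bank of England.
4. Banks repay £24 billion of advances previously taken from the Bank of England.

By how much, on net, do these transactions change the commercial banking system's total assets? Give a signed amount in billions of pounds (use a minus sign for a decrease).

+£44 billion

Bank of England balance sheet:
  Assets:      Securities −£38B, Loans to banks −£24B
  Liabilities: Bank reserves +£6B, Currency in circulation −£68B
Commercial banking system:
  Assets:      Reserves at CB +£6B, Securities +£38B
  Liabilities: Checkable deposits +£68B, Borrowings from CB −£24B
Change in total bank assets = +£44 billion.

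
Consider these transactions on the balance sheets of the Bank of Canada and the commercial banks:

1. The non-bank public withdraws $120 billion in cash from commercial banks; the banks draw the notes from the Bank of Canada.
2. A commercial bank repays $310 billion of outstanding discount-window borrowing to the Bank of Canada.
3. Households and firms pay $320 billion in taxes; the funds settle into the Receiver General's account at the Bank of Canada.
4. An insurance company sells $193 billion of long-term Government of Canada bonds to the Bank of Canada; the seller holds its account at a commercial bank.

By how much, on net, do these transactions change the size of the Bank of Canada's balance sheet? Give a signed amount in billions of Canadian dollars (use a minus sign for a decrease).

-$117 billion

Currency withdrawal $120 billion: only the composition of liabilities changes → 0.
Discount-window repayment $310 billion: a Bank of Canada asset is shed → −$310B.
Government account inflow $320 billion: only the composition of liabilities changes → 0.
Asset purchase (from non-banks) $193 billion: a Bank of Canada asset is acquired → +$193B.
Net: 0 − 310 + 0 + 193 = -$117 billion.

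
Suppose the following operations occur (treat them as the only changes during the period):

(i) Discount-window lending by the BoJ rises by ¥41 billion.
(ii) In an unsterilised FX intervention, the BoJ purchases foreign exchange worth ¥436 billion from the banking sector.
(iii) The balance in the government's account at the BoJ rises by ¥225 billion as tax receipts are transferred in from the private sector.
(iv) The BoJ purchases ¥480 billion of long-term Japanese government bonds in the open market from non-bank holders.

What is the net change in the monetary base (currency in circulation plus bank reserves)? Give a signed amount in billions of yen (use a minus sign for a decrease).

Discount-window loan ¥41 billion: BoJ balance sheet expands → +¥41B.
FX purchase ¥436 billion: BoJ balance sheet expands → +¥436B.
Government account inflow ¥225 billion: reserves shift to a non-base liability → −¥225B.
Asset purchase (from non-banks) ¥480 billion: BoJ balance sheet expands → +¥480B.
Net: 41 + 436 − 225 + 480 = +¥732 billion.

+¥732 billion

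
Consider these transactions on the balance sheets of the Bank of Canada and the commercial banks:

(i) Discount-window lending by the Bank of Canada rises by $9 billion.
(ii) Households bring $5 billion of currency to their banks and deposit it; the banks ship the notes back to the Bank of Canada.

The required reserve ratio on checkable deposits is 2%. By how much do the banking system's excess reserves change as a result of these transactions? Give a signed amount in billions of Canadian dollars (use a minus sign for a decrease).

+$13.9 billion

Discount-window loan $9 billion: reserves +$9B, deposits 0.
Currency deposit $5 billion: reserves +$5B, deposits +$5B.
Totals: Δreserves = +$14B, Δdeposits = +$5B.
Δrequired reserves = 2% × +$5B = +$0.1B.
Δexcess reserves = Δreserves − Δrequired = +$14B − (+$0.1B) = +$13.9 billion.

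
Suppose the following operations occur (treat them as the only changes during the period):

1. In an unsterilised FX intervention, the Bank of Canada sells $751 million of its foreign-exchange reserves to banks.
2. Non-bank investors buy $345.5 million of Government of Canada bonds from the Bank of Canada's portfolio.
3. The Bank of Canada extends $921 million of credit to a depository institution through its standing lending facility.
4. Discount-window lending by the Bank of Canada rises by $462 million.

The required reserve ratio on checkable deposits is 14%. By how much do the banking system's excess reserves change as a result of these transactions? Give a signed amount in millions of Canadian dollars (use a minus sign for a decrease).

FX sale $751 million: reserves −$751M, deposits 0.
Asset sale (to non-banks) $345.5 million: reserves −$345.5M, deposits −$345.5M.
Discount-window loan $921 million: reserves +$921M, deposits 0.
Discount-window loan $462 million: reserves +$462M, deposits 0.
Totals: Δreserves = +$286.5M, Δdeposits = −$345.5M.
Δrequired reserves = 14% × −$345.5M = −$48.37M.
Δexcess reserves = Δreserves − Δrequired = +$286.5M − (−$48.37M) = +$334.87 million.

+$334.87 million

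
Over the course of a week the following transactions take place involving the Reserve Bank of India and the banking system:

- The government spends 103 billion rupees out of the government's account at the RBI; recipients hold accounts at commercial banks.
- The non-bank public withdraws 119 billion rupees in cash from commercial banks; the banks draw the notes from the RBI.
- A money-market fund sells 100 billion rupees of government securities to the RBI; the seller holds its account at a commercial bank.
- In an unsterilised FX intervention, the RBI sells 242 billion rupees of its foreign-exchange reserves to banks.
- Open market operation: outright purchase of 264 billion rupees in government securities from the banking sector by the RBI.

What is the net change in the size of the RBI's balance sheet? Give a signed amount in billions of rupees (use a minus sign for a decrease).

+122 billion

RBI balance sheet:
  Assets:      Securities +364B, Foreign assets −242B
  Liabilities: Bank reserves +106B, Currency in circulation +119B, Government deposits −103B
Change in total RBI assets = +122 billion.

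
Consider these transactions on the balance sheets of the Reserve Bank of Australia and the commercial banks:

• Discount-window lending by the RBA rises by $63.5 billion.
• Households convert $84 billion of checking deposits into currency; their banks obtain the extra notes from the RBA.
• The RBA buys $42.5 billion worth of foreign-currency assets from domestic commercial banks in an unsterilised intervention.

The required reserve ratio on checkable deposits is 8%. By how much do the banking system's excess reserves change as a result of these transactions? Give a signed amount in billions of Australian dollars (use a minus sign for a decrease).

Discount-window loan $63.5 billion: reserves +$63.5B, deposits 0.
Currency withdrawal $84 billion: reserves −$84B, deposits −$84B.
FX purchase $42.5 billion: reserves +$42.5B, deposits 0.
Totals: Δreserves = +$22B, Δdeposits = −$84B.
Δrequired reserves = 8% × −$84B = −$6.72B.
Δexcess reserves = Δreserves − Δrequired = +$22B − (−$6.72B) = +$28.72 billion.

+$28.72 billion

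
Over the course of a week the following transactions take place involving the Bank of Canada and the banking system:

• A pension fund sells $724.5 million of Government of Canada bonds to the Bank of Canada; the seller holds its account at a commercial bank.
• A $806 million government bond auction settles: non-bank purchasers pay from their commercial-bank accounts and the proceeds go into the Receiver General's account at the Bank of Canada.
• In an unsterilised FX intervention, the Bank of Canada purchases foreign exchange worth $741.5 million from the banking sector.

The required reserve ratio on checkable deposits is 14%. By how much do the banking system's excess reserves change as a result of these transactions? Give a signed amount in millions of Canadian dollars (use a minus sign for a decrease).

+$671.41 million

Asset purchase (from non-banks) $724.5 million: reserves +$724.5M, deposits +$724.5M.
Government account inflow $806 million: reserves −$806M, deposits −$806M.
FX purchase $741.5 million: reserves +$741.5M, deposits 0.
Totals: Δreserves = +$660M, Δdeposits = −$81.5M.
Δrequired reserves = 14% × −$81.5M = −$11.41M.
Δexcess reserves = Δreserves − Δrequired = +$660M − (−$11.41M) = +$671.41 million.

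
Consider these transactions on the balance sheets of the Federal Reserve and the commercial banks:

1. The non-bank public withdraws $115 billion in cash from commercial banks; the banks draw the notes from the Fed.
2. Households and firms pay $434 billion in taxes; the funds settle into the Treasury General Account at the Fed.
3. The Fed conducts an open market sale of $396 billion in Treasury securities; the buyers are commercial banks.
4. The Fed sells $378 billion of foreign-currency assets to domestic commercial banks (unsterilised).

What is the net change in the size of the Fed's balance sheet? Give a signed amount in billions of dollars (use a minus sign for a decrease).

-$774 billion

Fed balance sheet:
  Assets:      Securities −$396B, Foreign assets −$378B
  Liabilities: Bank reserves −$1323B, Currency in circulation +$115B, Government deposits +$434B
Commercial banking system:
  Assets:      Reserves at CB −$1323B, Securities +$396B, Foreign assets +$378B
  Liabilities: Checkable deposits −$549B
Change in total Fed assets = -$774 billion.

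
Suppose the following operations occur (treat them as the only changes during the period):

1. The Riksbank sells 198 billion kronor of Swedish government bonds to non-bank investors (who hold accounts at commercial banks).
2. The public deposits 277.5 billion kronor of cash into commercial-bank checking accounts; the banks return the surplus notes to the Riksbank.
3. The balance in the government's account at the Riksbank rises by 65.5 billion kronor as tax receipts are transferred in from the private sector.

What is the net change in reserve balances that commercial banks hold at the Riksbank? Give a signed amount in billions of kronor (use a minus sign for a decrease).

+14 billion

Riksbank balance sheet:
  Assets:      Securities −198B
  Liabilities: Bank reserves +14B, Currency in circulation −277.5B, Government deposits +65.5B
Commercial banking system:
  Assets:      Reserves at CB +14B
  Liabilities: Checkable deposits +14B
So the change in reserve balances that commercial banks hold at the Riksbank is +14 billion.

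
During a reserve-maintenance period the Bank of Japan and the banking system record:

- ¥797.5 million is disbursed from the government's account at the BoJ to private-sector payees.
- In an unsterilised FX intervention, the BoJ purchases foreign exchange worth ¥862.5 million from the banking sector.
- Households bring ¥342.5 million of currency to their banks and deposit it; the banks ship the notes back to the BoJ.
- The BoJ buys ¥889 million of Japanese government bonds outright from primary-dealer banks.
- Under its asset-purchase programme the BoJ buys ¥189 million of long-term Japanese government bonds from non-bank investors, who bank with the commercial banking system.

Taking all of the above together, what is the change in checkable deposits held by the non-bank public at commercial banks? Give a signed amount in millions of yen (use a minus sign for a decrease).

Government spending ¥797.5 million: non-bank counterparties' bank balances rise → +¥797.5M.
FX purchase ¥862.5 million: the counterparty is a bank, so public deposits are unchanged → 0.
Currency deposit ¥342.5 million: non-bank counterparties' bank balances rise → +¥342.5M.
OMO purchase (from banks) ¥889 million: the counterparty is a bank, so public deposits are unchanged → 0.
Asset purchase (from non-banks) ¥189 million: non-bank counterparties' bank balances rise → +¥189M.
Net: 797.5 + 0 + 342.5 + 0 + 189 = +¥1329 million.

+¥1329 million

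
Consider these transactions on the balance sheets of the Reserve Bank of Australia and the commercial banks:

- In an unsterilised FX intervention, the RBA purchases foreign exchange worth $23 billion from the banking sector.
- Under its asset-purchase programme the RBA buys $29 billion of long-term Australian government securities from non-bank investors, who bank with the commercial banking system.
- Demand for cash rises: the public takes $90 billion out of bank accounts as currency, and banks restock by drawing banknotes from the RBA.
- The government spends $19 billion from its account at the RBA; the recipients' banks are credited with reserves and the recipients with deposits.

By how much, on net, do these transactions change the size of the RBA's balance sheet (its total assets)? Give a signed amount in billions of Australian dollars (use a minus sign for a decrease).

FX purchase $23 billion: an RBA asset is acquired → +$23B.
Asset purchase (from non-banks) $29 billion: an RBA asset is acquired → +$29B.
Currency withdrawal $90 billion: only the composition of liabilities changes → 0.
Government spending $19 billion: only the composition of liabilities changes → 0.
Net: 23 + 29 + 0 + 0 = +$52 billion.

+$52 billion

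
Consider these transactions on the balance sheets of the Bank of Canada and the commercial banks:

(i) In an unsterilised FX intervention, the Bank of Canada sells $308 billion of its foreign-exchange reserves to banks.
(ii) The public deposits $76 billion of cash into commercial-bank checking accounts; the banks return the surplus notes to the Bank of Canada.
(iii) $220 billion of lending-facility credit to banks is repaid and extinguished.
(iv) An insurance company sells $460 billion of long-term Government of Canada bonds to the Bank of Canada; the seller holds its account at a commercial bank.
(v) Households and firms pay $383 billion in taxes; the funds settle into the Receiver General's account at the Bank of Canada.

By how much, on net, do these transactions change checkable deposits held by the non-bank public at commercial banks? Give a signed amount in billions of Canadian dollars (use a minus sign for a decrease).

+$153 billion

FX sale $308 billion: the counterparty is a bank, so public deposits are unchanged → 0.
Currency deposit $76 billion: non-bank counterparties' bank balances rise → +$76B.
Discount-window repayment $220 billion: the counterparty is a bank, so public deposits are unchanged → 0.
Asset purchase (from non-banks) $460 billion: non-bank counterparties' bank balances rise → +$460B.
Government account inflow $383 billion: non-bank counterparties' bank balances fall → −$383B.
Net: 0 + 76 + 0 + 460 − 383 = +$153 billion.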